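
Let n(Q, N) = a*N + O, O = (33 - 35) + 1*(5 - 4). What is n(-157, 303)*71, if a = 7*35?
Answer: 5270614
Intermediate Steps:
a = 245
O = -1 (O = -2 + 1*1 = -2 + 1 = -1)
n(Q, N) = -1 + 245*N (n(Q, N) = 245*N - 1 = -1 + 245*N)
n(-157, 303)*71 = (-1 + 245*303)*71 = (-1 + 74235)*71 = 74234*71 = 5270614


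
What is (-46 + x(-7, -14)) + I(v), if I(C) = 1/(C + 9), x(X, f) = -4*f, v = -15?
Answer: 59/6 ≈ 9.8333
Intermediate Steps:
I(C) = 1/(9 + C)
(-46 + x(-7, -14)) + I(v) = (-46 - 4*(-14)) + 1/(9 - 15) = (-46 + 56) + 1/(-6) = 10 - ⅙ = 59/6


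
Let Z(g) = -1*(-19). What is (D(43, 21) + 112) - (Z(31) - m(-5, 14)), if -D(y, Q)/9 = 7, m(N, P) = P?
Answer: 44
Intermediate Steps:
Z(g) = 19
D(y, Q) = -63 (D(y, Q) = -9*7 = -63)
(D(43, 21) + 112) - (Z(31) - m(-5, 14)) = (-63 + 112) - (19 - 1*14) = 49 - (19 - 14) = 49 - 1*5 = 49 - 5 = 44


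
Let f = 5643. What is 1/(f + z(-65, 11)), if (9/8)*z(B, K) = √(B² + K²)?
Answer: 457083/2579041225 - 72*√4346/2579041225 ≈ 0.00017539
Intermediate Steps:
z(B, K) = 8*√(B² + K²)/9
1/(f + z(-65, 11)) = 1/(5643 + 8*√((-65)² + 11²)/9) = 1/(5643 + 8*√(4225 + 121)/9) = 1/(5643 + 8*√4346/9)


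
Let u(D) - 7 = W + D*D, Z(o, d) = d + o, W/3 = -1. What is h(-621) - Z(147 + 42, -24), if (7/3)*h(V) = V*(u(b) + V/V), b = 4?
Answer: -5754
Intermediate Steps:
W = -3 (W = 3*(-1) = -3)
u(D) = 4 + D² (u(D) = 7 + (-3 + D*D) = 7 + (-3 + D²) = 4 + D²)
h(V) = 9*V (h(V) = 3*(V*((4 + 4²) + V/V))/7 = 3*(V*((4 + 16) + 1))/7 = 3*(V*(20 + 1))/7 = 3*(V*21)/7 = 3*(21*V)/7 = 9*V)
h(-621) - Z(147 + 42, -24) = 9*(-621) - (-24 + (147 + 42)) = -5589 - (-24 + 189) = -5589 - 1*165 = -5589 - 165 = -5754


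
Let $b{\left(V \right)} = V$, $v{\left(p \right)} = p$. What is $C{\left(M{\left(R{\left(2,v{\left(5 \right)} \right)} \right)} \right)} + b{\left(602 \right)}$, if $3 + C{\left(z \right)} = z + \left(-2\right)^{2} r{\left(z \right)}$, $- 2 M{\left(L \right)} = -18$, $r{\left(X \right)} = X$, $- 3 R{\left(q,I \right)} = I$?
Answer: $644$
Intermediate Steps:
$R{\left(q,I \right)} = - \frac{I}{3}$
$M{\left(L \right)} = 9$ ($M{\left(L \right)} = \left(- \frac{1}{2}\right) \left(-18\right) = 9$)
$C{\left(z \right)} = -3 + 5 z$ ($C{\left(z \right)} = -3 + \left(z + \left(-2\right)^{2} z\right) = -3 + \left(z + 4 z\right) = -3 + 5 z$)
$C{\left(M{\left(R{\left(2,v{\left(5 \right)} \right)} \right)} \right)} + b{\left(602 \right)} = \left(-3 + 5 \cdot 9\right) + 602 = \left(-3 + 45\right) + 602 = 42 + 602 = 644$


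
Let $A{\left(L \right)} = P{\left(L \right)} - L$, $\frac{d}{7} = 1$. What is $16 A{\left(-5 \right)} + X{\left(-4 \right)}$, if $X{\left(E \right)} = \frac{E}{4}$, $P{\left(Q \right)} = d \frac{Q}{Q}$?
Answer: $191$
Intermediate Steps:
$d = 7$ ($d = 7 \cdot 1 = 7$)
$P{\left(Q \right)} = 7$ ($P{\left(Q \right)} = 7 \frac{Q}{Q} = 7 \cdot 1 = 7$)
$X{\left(E \right)} = \frac{E}{4}$ ($X{\left(E \right)} = E \frac{1}{4} = \frac{E}{4}$)
$A{\left(L \right)} = 7 - L$
$16 A{\left(-5 \right)} + X{\left(-4 \right)} = 16 \left(7 - -5\right) + \frac{1}{4} \left(-4\right) = 16 \left(7 + 5\right) - 1 = 16 \cdot 12 - 1 = 192 - 1 = 191$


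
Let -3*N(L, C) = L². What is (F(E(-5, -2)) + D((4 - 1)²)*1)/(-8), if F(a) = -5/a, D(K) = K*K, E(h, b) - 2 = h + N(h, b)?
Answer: -2769/272 ≈ -10.180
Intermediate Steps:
N(L, C) = -L²/3
E(h, b) = 2 + h - h²/3 (E(h, b) = 2 + (h - h²/3) = 2 + h - h²/3)
D(K) = K²
(F(E(-5, -2)) + D((4 - 1)²)*1)/(-8) = (-5/(2 - 5 - ⅓*(-5)²) + ((4 - 1)²)²*1)/(-8) = -(-5/(2 - 5 - ⅓*25) + (3²)²*1)/8 = -(-5/(2 - 5 - 25/3) + 9²*1)/8 = -(-5/(-34/3) + 81*1)/8 = -(-5*(-3/34) + 81)/8 = -(15/34 + 81)/8 = -⅛*2769/34 = -2769/272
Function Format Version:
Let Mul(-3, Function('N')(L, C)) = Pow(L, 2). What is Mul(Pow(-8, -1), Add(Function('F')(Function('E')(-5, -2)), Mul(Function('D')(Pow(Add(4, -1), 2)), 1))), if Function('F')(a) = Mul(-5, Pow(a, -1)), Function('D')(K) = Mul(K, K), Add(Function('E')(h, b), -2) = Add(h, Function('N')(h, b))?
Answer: Rational(-2769, 272) ≈ -10.180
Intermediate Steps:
Function('N')(L, C) = Mul(Rational(-1, 3), Pow(L, 2))
Function('E')(h, b) = Add(2, h, Mul(Rational(-1, 3), Pow(h, 2))) (Function('E')(h, b) = Add(2, Add(h, Mul(Rational(-1, 3), Pow(h, 2)))) = Add(2, h, Mul(Rational(-1, 3), Pow(h, 2))))
Function('D')(K) = Pow(K, 2)
Mul(Pow(-8, -1), Add(Function('F')(Function('E')(-5, -2)), Mul(Function('D')(Pow(Add(4, -1), 2)), 1))) = Mul(Pow(-8, -1), Add(Mul(-5, Pow(Add(2, -5, Mul(Rational(-1, 3), Pow(-5, 2))), -1)), Mul(Pow(Pow(Add(4, -1), 2), 2), 1))) = Mul(Rational(-1, 8), Add(Mul(-5, Pow(Add(2, -5, Mul(Rational(-1, 3), 25)), -1)), Mul(Pow(Pow(3, 2), 2), 1))) = Mul(Rational(-1, 8), Add(Mul(-5, Pow(Add(2, -5, Rational(-25, 3)), -1)), Mul(Pow(9, 2), 1))) = Mul(Rational(-1, 8), Add(Mul(-5, Pow(Rational(-34, 3), -1)), Mul(81, 1))) = Mul(Rational(-1, 8), Add(Mul(-5, Rational(-3, 34)), 81)) = Mul(Rational(-1, 8), Add(Rational(15, 34), 81)) = Mul(Rational(-1, 8), Rational(2769, 34)) = Rational(-2769, 272)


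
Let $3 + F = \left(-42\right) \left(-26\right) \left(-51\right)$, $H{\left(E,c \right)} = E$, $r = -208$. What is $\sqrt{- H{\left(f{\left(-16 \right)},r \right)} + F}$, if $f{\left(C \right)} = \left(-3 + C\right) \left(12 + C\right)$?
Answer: $i \sqrt{55771} \approx 236.16 i$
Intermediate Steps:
$F = -55695$ ($F = -3 + \left(-42\right) \left(-26\right) \left(-51\right) = -3 + 1092 \left(-51\right) = -3 - 55692 = -55695$)
$\sqrt{- H{\left(f{\left(-16 \right)},r \right)} + F} = \sqrt{- (-36 + \left(-16\right)^{2} + 9 \left(-16\right)) - 55695} = \sqrt{- (-36 + 256 - 144) - 55695} = \sqrt{\left(-1\right) 76 - 55695} = \sqrt{-76 - 55695} = \sqrt{-55771} = i \sqrt{55771}$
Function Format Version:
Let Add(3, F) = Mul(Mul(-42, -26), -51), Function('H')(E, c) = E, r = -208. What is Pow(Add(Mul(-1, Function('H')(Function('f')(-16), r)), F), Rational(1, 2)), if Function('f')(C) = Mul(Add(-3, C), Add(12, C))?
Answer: Mul(I, Pow(55771, Rational(1, 2))) ≈ Mul(236.16, I)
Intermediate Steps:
F = -55695 (F = Add(-3, Mul(Mul(-42, -26), -51)) = Add(-3, Mul(1092, -51)) = Add(-3, -55692) = -55695)
Pow(Add(Mul(-1, Function('H')(Function('f')(-16), r)), F), Rational(1, 2)) = Pow(Add(Mul(-1, Add(-36, Pow(-16, 2), Mul(9, -16))), -55695), Rational(1, 2)) = Pow(Add(Mul(-1, Add(-36, 256, -144)), -55695), Rational(1, 2)) = Pow(Add(Mul(-1, 76), -55695), Rational(1, 2)) = Pow(Add(-76, -55695), Rational(1, 2)) = Pow(-55771, Rational(1, 2)) = Mul(I, Pow(55771, Rational(1, 2)))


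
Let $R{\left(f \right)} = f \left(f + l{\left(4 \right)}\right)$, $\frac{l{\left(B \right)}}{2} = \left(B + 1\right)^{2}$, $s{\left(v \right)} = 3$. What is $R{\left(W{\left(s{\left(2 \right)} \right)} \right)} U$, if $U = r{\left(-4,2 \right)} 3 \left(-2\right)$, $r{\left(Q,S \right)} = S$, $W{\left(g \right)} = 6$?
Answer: $-4032$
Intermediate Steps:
$l{\left(B \right)} = 2 \left(1 + B\right)^{2}$ ($l{\left(B \right)} = 2 \left(B + 1\right)^{2} = 2 \left(1 + B\right)^{2}$)
$U = -12$ ($U = 2 \cdot 3 \left(-2\right) = 6 \left(-2\right) = -12$)
$R{\left(f \right)} = f \left(50 + f\right)$ ($R{\left(f \right)} = f \left(f + 2 \left(1 + 4\right)^{2}\right) = f \left(f + 2 \cdot 5^{2}\right) = f \left(f + 2 \cdot 25\right) = f \left(f + 50\right) = f \left(50 + f\right)$)
$R{\left(W{\left(s{\left(2 \right)} \right)} \right)} U = 6 \left(50 + 6\right) \left(-12\right) = 6 \cdot 56 \left(-12\right) = 336 \left(-12\right) = -4032$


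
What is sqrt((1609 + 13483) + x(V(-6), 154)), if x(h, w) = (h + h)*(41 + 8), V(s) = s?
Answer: 14*sqrt(74) ≈ 120.43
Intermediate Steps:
x(h, w) = 98*h (x(h, w) = (2*h)*49 = 98*h)
sqrt((1609 + 13483) + x(V(-6), 154)) = sqrt((1609 + 13483) + 98*(-6)) = sqrt(15092 - 588) = sqrt(14504) = 14*sqrt(74)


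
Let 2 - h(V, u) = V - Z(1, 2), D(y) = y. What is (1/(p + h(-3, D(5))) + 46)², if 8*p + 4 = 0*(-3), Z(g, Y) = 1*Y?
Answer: 360000/169 ≈ 2130.2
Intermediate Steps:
Z(g, Y) = Y
h(V, u) = 4 - V (h(V, u) = 2 - (V - 1*2) = 2 - (V - 2) = 2 - (-2 + V) = 2 + (2 - V) = 4 - V)
p = -½ (p = -½ + (0*(-3))/8 = -½ + (⅛)*0 = -½ + 0 = -½ ≈ -0.50000)
(1/(p + h(-3, D(5))) + 46)² = (1/(-½ + (4 - 1*(-3))) + 46)² = (1/(-½ + (4 + 3)) + 46)² = (1/(-½ + 7) + 46)² = (1/(13/2) + 46)² = (2/13 + 46)² = (600/13)² = 360000/169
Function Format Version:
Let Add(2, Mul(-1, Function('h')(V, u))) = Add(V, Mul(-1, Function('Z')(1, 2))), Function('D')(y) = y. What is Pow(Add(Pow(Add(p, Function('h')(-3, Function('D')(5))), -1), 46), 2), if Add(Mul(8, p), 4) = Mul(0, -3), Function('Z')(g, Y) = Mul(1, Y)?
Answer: Rational(360000, 169) ≈ 2130.2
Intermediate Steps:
Function('Z')(g, Y) = Y
Function('h')(V, u) = Add(4, Mul(-1, V)) (Function('h')(V, u) = Add(2, Mul(-1, Add(V, Mul(-1, 2)))) = Add(2, Mul(-1, Add(V, -2))) = Add(2, Mul(-1, Add(-2, V))) = Add(2, Add(2, Mul(-1, V))) = Add(4, Mul(-1, V)))
p = Rational(-1, 2) (p = Add(Rational(-1, 2), Mul(Rational(1, 8), Mul(0, -3))) = Add(Rational(-1, 2), Mul(Rational(1, 8), 0)) = Add(Rational(-1, 2), 0) = Rational(-1, 2) ≈ -0.50000)
Pow(Add(Pow(Add(p, Function('h')(-3, Function('D')(5))), -1), 46), 2) = Pow(Add(Pow(Add(Rational(-1, 2), Add(4, Mul(-1, -3))), -1), 46), 2) = Pow(Add(Pow(Add(Rational(-1, 2), Add(4, 3)), -1), 46), 2) = Pow(Add(Pow(Add(Rational(-1, 2), 7), -1), 46), 2) = Pow(Add(Pow(Rational(13, 2), -1), 46), 2) = Pow(Add(Rational(2, 13), 46), 2) = Pow(Rational(600, 13), 2) = Rational(360000, 169)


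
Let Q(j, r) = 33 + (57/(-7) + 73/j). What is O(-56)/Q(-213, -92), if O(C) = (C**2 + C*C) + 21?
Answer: 9382863/36551 ≈ 256.71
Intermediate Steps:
Q(j, r) = 174/7 + 73/j (Q(j, r) = 33 + (57*(-1/7) + 73/j) = 33 + (-57/7 + 73/j) = 174/7 + 73/j)
O(C) = 21 + 2*C**2 (O(C) = (C**2 + C**2) + 21 = 2*C**2 + 21 = 21 + 2*C**2)
O(-56)/Q(-213, -92) = (21 + 2*(-56)**2)/(174/7 + 73/(-213)) = (21 + 2*3136)/(174/7 + 73*(-1/213)) = (21 + 6272)/(174/7 - 73/213) = 6293/(36551/1491) = 6293*(1491/36551) = 9382863/36551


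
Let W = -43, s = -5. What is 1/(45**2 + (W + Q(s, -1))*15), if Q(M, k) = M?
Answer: 1/1305 ≈ 0.00076628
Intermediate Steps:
1/(45**2 + (W + Q(s, -1))*15) = 1/(45**2 + (-43 - 5)*15) = 1/(2025 - 48*15) = 1/(2025 - 720) = 1/1305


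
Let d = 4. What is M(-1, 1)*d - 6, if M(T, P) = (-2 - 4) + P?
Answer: -26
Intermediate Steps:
M(T, P) = -6 + P
M(-1, 1)*d - 6 = (-6 + 1)*4 - 6 = -5*4 - 6 = -20 - 6 = -26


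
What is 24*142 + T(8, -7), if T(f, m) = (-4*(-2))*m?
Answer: 3352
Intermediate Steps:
T(f, m) = 8*m
24*142 + T(8, -7) = 24*142 + 8*(-7) = 3408 - 56 = 3352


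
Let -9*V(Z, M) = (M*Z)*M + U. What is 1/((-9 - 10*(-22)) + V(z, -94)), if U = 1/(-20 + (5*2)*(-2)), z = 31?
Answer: -120/3626893 ≈ -3.3086e-5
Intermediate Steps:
U = -1/40 (U = 1/(-20 + 10*(-2)) = 1/(-20 - 20) = 1/(-40) = -1/40 ≈ -0.025000)
V(Z, M) = 1/360 - Z*M**2/9 (V(Z, M) = -((M*Z)*M - 1/40)/9 = -(Z*M**2 - 1/40)/9 = -(-1/40 + Z*M**2)/9 = 1/360 - Z*M**2/9)
1/((-9 - 10*(-22)) + V(z, -94)) = 1/((-9 - 10*(-22)) + (1/360 - 1/9*31*(-94)**2)) = 1/((-9 + 220) + (1/360 - 1/9*31*8836)) = 1/(211 + (1/360 - 273916/9)) = 1/(211 - 3652213/120) = 1/(-3626893/120) = -120/3626893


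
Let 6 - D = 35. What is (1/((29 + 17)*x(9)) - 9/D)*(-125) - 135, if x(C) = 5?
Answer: -232565/1334 ≈ -174.34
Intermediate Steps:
D = -29 (D = 6 - 1*35 = 6 - 35 = -29)
(1/((29 + 17)*x(9)) - 9/D)*(-125) - 135 = (1/((29 + 17)*5) - 9/(-29))*(-125) - 135 = ((⅕)/46 - 9*(-1/29))*(-125) - 135 = ((1/46)*(⅕) + 9/29)*(-125) - 135 = (1/230 + 9/29)*(-125) - 135 = (2099/6670)*(-125) - 135 = -52475/1334 - 135 = -232565/1334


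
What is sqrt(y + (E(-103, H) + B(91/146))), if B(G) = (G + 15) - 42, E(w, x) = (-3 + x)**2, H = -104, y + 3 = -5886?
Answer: sqrt(117954714)/146 ≈ 74.388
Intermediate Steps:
y = -5889 (y = -3 - 5886 = -5889)
B(G) = -27 + G (B(G) = (15 + G) - 42 = -27 + G)
sqrt(y + (E(-103, H) + B(91/146))) = sqrt(-5889 + ((-3 - 104)**2 + (-27 + 91/146))) = sqrt(-5889 + ((-107)**2 + (-27 + 91*(1/146)))) = sqrt(-5889 + (11449 + (-27 + 91/146))) = sqrt(-5889 + (11449 - 3851/146)) = sqrt(-5889 + 1667703/146) = sqrt(807909/146) = sqrt(117954714)/146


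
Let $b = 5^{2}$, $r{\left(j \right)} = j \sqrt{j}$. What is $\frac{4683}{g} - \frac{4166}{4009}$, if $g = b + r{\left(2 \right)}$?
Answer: $\frac{466783253}{2473553} - \frac{9366 \sqrt{2}}{617} \approx 167.24$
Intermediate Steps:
$r{\left(j \right)} = j^{\frac{3}{2}}$
$b = 25$
$g = 25 + 2 \sqrt{2}$ ($g = 25 + 2^{\frac{3}{2}} = 25 + 2 \sqrt{2} \approx 27.828$)
$\frac{4683}{g} - \frac{4166}{4009} = \frac{4683}{25 + 2 \sqrt{2}} - \frac{4166}{4009} = - \frac{4166}{4009} + \frac{4683}{25 + 2 \sqrt{2}}$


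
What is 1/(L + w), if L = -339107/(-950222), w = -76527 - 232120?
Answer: -950222/293282830527 ≈ -3.2400e-6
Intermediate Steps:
w = -308647
L = 339107/950222 (L = -339107*(-1/950222) = 339107/950222 ≈ 0.35687)
1/(L + w) = 1/(339107/950222 - 308647) = 1/(-293282830527/950222) = -950222/293282830527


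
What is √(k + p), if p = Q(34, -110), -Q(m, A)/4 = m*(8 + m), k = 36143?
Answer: √30431 ≈ 174.44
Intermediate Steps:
Q(m, A) = -4*m*(8 + m)
p = -5712 (p = -4*34*(8 + 34) = -4*34*42 = -5712)
√(k + p) = √(36143 - 5712) = √30431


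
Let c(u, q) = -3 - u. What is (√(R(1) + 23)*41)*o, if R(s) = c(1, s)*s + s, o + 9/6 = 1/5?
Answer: -533*√5/5 ≈ -238.36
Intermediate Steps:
o = -13/10 (o = -3/2 + 1/5 = -3/2 + ⅕ = -13/10 ≈ -1.3000)
R(s) = -3*s (R(s) = (-3 - 1*1)*s + s = (-3 - 1)*s + s = -4*s + s = -3*s)
(√(R(1) + 23)*41)*o = (√(-3*1 + 23)*41)*(-13/10) = (√(-3 + 23)*41)*(-13/10) = (√20*41)*(-13/10) = ((2*√5)*41)*(-13/10) = (82*√5)*(-13/10) = -533*√5/5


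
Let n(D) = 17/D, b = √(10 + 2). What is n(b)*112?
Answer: 952*√3/3 ≈ 549.64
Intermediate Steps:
b = 2*√3 (b = √12 = 2*√3 ≈ 3.4641)
n(b)*112 = (17/((2*√3)))*112 = (17*(√3/6))*112 = (17*√3/6)*112 = 952*√3/3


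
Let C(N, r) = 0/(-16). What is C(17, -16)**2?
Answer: 0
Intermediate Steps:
C(N, r) = 0 (C(N, r) = 0*(-1/16) = 0)
C(17, -16)**2 = 0**2 = 0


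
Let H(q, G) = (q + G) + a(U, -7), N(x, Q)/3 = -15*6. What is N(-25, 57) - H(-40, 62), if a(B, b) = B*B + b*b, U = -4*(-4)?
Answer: -597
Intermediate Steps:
N(x, Q) = -270 (N(x, Q) = 3*(-15*6) = 3*(-90) = -270)
U = 16
a(B, b) = B² + b²
H(q, G) = 305 + G + q (H(q, G) = (q + G) + (16² + (-7)²) = (G + q) + (256 + 49) = (G + q) + 305 = 305 + G + q)
N(-25, 57) - H(-40, 62) = -270 - (305 + 62 - 40) = -270 - 1*327 = -270 - 327 = -597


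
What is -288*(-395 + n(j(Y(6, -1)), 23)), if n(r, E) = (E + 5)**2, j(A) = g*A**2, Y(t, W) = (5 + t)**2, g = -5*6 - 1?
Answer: -112032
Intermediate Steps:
g = -31 (g = -30 - 1 = -31)
j(A) = -31*A**2
n(r, E) = (5 + E)**2
-288*(-395 + n(j(Y(6, -1)), 23)) = -288*(-395 + (5 + 23)**2) = -288*(-395 + 28**2) = -288*(-395 + 784) = -288*389 = -112032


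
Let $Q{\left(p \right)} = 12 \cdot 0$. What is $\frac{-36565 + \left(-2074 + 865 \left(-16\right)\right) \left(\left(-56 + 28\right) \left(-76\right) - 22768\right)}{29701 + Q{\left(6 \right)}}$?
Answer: $\frac{328428395}{29701} \approx 11058.0$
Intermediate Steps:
$Q{\left(p \right)} = 0$
$\frac{-36565 + \left(-2074 + 865 \left(-16\right)\right) \left(\left(-56 + 28\right) \left(-76\right) - 22768\right)}{29701 + Q{\left(6 \right)}} = \frac{-36565 + \left(-2074 + 865 \left(-16\right)\right) \left(\left(-56 + 28\right) \left(-76\right) - 22768\right)}{29701 + 0} = \frac{-36565 + \left(-2074 - 13840\right) \left(\left(-28\right) \left(-76\right) - 22768\right)}{29701} = \left(-36565 - 15914 \left(2128 - 22768\right)\right) \frac{1}{29701} = \left(-36565 - -328464960\right) \frac{1}{29701} = \left(-36565 + 328464960\right) \frac{1}{29701} = 328428395 \cdot \frac{1}{29701} = \frac{328428395}{29701}$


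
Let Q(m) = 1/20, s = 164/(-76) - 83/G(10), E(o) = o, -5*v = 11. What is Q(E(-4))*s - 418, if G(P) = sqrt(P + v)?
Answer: -158881/380 - 83*sqrt(195)/780 ≈ -419.59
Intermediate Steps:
v = -11/5 (v = -1/5*11 = -11/5 ≈ -2.2000)
G(P) = sqrt(-11/5 + P) (G(P) = sqrt(P - 11/5) = sqrt(-11/5 + P))
s = -41/19 - 83*sqrt(195)/39 (s = 164/(-76) - 83*5/sqrt(-55 + 25*10) = 164*(-1/76) - 83*5/sqrt(-55 + 250) = -41/19 - 83*sqrt(195)/39 ≈ -31.877)
Q(m) = 1/20
Q(E(-4))*s - 418 = (-41/19 - 83*sqrt(195)/39)/20 - 418 = (-41/380 - 83*sqrt(195)/780) - 418 = -158881/380 - 83*sqrt(195)/780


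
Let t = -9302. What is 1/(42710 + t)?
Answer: 1/33408 ≈ 2.9933e-5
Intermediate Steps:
1/(42710 + t) = 1/(42710 - 9302) = 1/33408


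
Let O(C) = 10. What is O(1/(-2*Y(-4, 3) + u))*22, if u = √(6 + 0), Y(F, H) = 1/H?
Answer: 220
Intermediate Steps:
u = √6 ≈ 2.4495
O(1/(-2*Y(-4, 3) + u))*22 = 10*22 = 220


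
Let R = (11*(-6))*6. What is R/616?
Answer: -9/14 ≈ -0.64286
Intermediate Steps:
R = -396 (R = -66*6 = -396)
R/616 = -396/616 = -396*1/616 = -9/14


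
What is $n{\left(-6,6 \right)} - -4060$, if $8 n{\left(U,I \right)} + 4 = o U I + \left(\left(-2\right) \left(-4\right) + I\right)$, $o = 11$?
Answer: $\frac{16047}{4} \approx 4011.8$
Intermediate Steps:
$n{\left(U,I \right)} = \frac{1}{2} + \frac{I}{8} + \frac{11 I U}{8}$ ($n{\left(U,I \right)} = - \frac{1}{2} + \frac{11 U I + \left(\left(-2\right) \left(-4\right) + I\right)}{8} = - \frac{1}{2} + \frac{11 I U + \left(8 + I\right)}{8} = - \frac{1}{2} + \frac{8 + I + 11 I U}{8} = - \frac{1}{2} + \left(1 + \frac{I}{8} + \frac{11 I U}{8}\right) = \frac{1}{2} + \frac{I}{8} + \frac{11 I U}{8}$)
$n{\left(-6,6 \right)} - -4060 = \left(\frac{1}{2} + \frac{1}{8} \cdot 6 + \frac{11}{8} \cdot 6 \left(-6\right)\right) - -4060 = \left(\frac{1}{2} + \frac{3}{4} - \frac{99}{2}\right) + 4060 = - \frac{193}{4} + 4060 = \frac{16047}{4}$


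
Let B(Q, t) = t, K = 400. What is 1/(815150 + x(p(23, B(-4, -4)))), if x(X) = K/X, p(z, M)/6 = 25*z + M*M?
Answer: 1773/1445261150 ≈ 1.2268e-6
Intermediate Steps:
p(z, M) = 6*M² + 150*z (p(z, M) = 6*(25*z + M*M) = 6*(25*z + M²) = 6*(M² + 25*z) = 6*M² + 150*z)
x(X) = 400/X
1/(815150 + x(p(23, B(-4, -4)))) = 1/(815150 + 400/(6*(-4)² + 150*23)) = 1/(815150 + 400/(6*16 + 3450)) = 1/(815150 + 400/(96 + 3450)) = 1/(815150 + 400/3546) = 1/(815150 + 400*(1/3546)) = 1/(815150 + 200/1773) = 1/(1445261150/1773) = 1773/1445261150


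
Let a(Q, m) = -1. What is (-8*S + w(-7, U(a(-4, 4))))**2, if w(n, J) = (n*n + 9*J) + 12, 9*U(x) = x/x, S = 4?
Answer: 900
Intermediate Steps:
U(x) = 1/9 (U(x) = (x/x)/9 = (1/9)*1 = 1/9)
w(n, J) = 12 + n**2 + 9*J (w(n, J) = (n**2 + 9*J) + 12 = 12 + n**2 + 9*J)
(-8*S + w(-7, U(a(-4, 4))))**2 = (-8*4 + (12 + (-7)**2 + 9*(1/9)))**2 = (-32 + (12 + 49 + 1))**2 = (-32 + 62)**2 = 30**2 = 900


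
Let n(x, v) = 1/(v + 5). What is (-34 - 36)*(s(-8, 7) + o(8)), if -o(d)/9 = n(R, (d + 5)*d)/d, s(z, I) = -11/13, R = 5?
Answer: 339815/5668 ≈ 59.953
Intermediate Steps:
n(x, v) = 1/(5 + v)
s(z, I) = -11/13 (s(z, I) = -11*1/13 = -11/13)
o(d) = -9/(d*(5 + d*(5 + d))) (o(d) = -9/((5 + (d + 5)*d)*d) = -9/((5 + (5 + d)*d)*d) = -9/((5 + d*(5 + d))*d) = -9/(d*(5 + d*(5 + d))))
(-34 - 36)*(s(-8, 7) + o(8)) = (-34 - 36)*(-11/13 - 9/(8*(5 + 8*(5 + 8)))) = -70*(-11/13 - 9*⅛/(5 + 8*13)) = -70*(-11/13 - 9*⅛/(5 + 104)) = -70*(-11/13 - 9*⅛/109) = -70*(-11/13 - 9*⅛*1/109) = -70*(-11/13 - 9/872) = -70*(-9709/11336) = 339815/5668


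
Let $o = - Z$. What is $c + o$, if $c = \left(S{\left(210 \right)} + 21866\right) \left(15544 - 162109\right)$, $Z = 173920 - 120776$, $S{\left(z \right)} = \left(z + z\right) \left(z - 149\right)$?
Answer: $-6959838734$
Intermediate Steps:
$S{\left(z \right)} = 2 z \left(-149 + z\right)$
$Z = 53144$
$c = -6959785590$ ($c = \left(2 \cdot 210 \left(-149 + 210\right) + 21866\right) \left(15544 - 162109\right) = \left(2 \cdot 210 \cdot 61 + 21866\right) \left(-146565\right) = \left(25620 + 21866\right) \left(-146565\right) = 47486 \left(-146565\right) = -6959785590$)
$o = -53144$ ($o = \left(-1\right) 53144 = -53144$)
$c + o = -6959785590 - 53144 = -6959838734$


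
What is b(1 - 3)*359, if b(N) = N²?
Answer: 1436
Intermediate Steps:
b(1 - 3)*359 = (1 - 3)²*359 = (-2)²*359 = 4*359 = 1436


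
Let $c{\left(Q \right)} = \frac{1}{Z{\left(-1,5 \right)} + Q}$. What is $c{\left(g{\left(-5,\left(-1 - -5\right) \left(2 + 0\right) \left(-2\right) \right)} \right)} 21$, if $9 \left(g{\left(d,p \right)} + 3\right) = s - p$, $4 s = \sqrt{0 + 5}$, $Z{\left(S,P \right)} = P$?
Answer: $\frac{102816}{18491} - \frac{756 \sqrt{5}}{18491} \approx 5.4689$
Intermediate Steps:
$s = \frac{\sqrt{5}}{4}$ ($s = \frac{\sqrt{0 + 5}}{4} = \frac{\sqrt{5}}{4} \approx 0.55902$)
$g{\left(d,p \right)} = -3 - \frac{p}{9} + \frac{\sqrt{5}}{36}$ ($g{\left(d,p \right)} = -3 + \frac{\frac{\sqrt{5}}{4} - p}{9} = -3 + \frac{- p + \frac{\sqrt{5}}{4}}{9} = -3 - \left(- \frac{\sqrt{5}}{36} + \frac{p}{9}\right) = -3 - \frac{p}{9} + \frac{\sqrt{5}}{36}$)
$c{\left(Q \right)} = \frac{1}{5 + Q}$
$c{\left(g{\left(-5,\left(-1 - -5\right) \left(2 + 0\right) \left(-2\right) \right)} \right)} 21 = \frac{1}{5 - \left(3 - \frac{\sqrt{5}}{36} + \frac{1}{9} \left(-1 - -5\right) \left(2 + 0\right) \left(-2\right)\right)} 21 = \frac{1}{5 - \left(3 - \frac{\sqrt{5}}{36} + \frac{1}{9} \left(-1 + 5\right) 2 \left(-2\right)\right)} 21 = \frac{1}{5 - \left(3 - \frac{\sqrt{5}}{36} + \frac{1}{9} \cdot 4 \cdot 2 \left(-2\right)\right)} 21 = \frac{1}{5 - \left(3 - \frac{\sqrt{5}}{36} + \frac{1}{9} \cdot 8 \left(-2\right)\right)} 21 = \frac{1}{5 - \left(\frac{11}{9} - \frac{\sqrt{5}}{36}\right)} 21 = \frac{1}{\frac{34}{9} + \frac{\sqrt{5}}{36}} \cdot 21 = \frac{21}{\frac{34}{9} + \frac{\sqrt{5}}{36}}$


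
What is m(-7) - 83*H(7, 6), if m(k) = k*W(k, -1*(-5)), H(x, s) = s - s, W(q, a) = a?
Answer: -35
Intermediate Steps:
H(x, s) = 0
m(k) = 5*k (m(k) = k*(-1*(-5)) = k*5 = 5*k)
m(-7) - 83*H(7, 6) = 5*(-7) - 83*0 = -35 + 0 = -35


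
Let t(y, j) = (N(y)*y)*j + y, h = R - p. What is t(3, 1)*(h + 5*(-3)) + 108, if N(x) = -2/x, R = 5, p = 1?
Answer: 97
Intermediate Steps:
h = 4 (h = 5 - 1*1 = 5 - 1 = 4)
t(y, j) = y - 2*j (t(y, j) = ((-2/y)*y)*j + y = -2*j + y = y - 2*j)
t(3, 1)*(h + 5*(-3)) + 108 = (3 - 2*1)*(4 + 5*(-3)) + 108 = (3 - 2)*(4 - 15) + 108 = 1*(-11) + 108 = -11 + 108 = 97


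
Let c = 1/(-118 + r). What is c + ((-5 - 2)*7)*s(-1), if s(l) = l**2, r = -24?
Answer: -6959/142 ≈ -49.007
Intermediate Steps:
c = -1/142 (c = 1/(-118 - 24) = 1/(-142) = -1/142 ≈ -0.0070423)
c + ((-5 - 2)*7)*s(-1) = -1/142 + ((-5 - 2)*7)*(-1)**2 = -1/142 - 7*7*1 = -1/142 - 49*1 = -1/142 - 49 = -6959/142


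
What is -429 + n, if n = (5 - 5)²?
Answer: -429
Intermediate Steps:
n = 0 (n = 0² = 0)
-429 + n = -429 + 0 = -429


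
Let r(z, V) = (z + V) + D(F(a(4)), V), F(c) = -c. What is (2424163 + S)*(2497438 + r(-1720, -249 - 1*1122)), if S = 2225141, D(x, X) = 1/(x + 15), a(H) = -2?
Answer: 197148621885600/17 ≈ 1.1597e+13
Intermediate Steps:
D(x, X) = 1/(15 + x)
r(z, V) = 1/17 + V + z (r(z, V) = (z + V) + 1/(15 - 1*(-2)) = (V + z) + 1/(15 + 2) = (V + z) + 1/17 = 1/17 + V + z)
(2424163 + S)*(2497438 + r(-1720, -249 - 1*1122)) = (2424163 + 2225141)*(2497438 + (1/17 + (-249 - 1*1122) - 1720)) = 4649304*(2497438 + (1/17 + (-249 - 1122) - 1720)) = 4649304*(2497438 + (1/17 - 1371 - 1720)) = 4649304*(2497438 - 52546/17) = 4649304*(42403900/17) = 197148621885600/17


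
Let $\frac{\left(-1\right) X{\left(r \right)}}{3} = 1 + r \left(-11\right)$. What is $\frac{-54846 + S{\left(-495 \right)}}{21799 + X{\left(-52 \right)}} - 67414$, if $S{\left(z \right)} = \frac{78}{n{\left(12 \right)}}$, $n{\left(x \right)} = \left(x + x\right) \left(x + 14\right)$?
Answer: $- \frac{10829823727}{160640} \approx -67417.0$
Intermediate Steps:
$X{\left(r \right)} = -3 + 33 r$ ($X{\left(r \right)} = - 3 \left(1 + r \left(-11\right)\right) = - 3 \left(1 - 11 r\right) = -3 + 33 r$)
$n{\left(x \right)} = 2 x \left(14 + x\right)$
$S{\left(z \right)} = \frac{1}{8}$ ($S{\left(z \right)} = \frac{78}{2 \cdot 12 \left(14 + 12\right)} = \frac{78}{2 \cdot 12 \cdot 26} = \frac{78}{624} = 78 \cdot \frac{1}{624} = \frac{1}{8}$)
$\frac{-54846 + S{\left(-495 \right)}}{21799 + X{\left(-52 \right)}} - 67414 = \frac{-54846 + \frac{1}{8}}{21799 + \left(-3 + 33 \left(-52\right)\right)} - 67414 = - \frac{438767}{8 \left(21799 - 1719\right)} - 67414 = - \frac{438767}{8 \cdot 20080} - 67414 = \left(- \frac{438767}{8}\right) \frac{1}{20080} - 67414 = - \frac{438767}{160640} - 67414 = - \frac{10829823727}{160640}$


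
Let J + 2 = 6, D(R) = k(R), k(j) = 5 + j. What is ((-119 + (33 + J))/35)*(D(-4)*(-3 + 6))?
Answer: -246/35 ≈ -7.0286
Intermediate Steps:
D(R) = 5 + R
J = 4 (J = -2 + 6 = 4)
((-119 + (33 + J))/35)*(D(-4)*(-3 + 6)) = ((-119 + (33 + 4))/35)*((5 - 4)*(-3 + 6)) = ((-119 + 37)*(1/35))*(1*3) = -82*1/35*3 = -82/35*3 = -246/35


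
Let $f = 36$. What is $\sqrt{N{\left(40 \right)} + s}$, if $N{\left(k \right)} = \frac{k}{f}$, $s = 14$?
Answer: $\frac{2 \sqrt{34}}{3} \approx 3.8873$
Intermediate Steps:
$N{\left(k \right)} = \frac{k}{36}$
$\sqrt{N{\left(40 \right)} + s} = \sqrt{\frac{1}{36} \cdot 40 + 14} = \sqrt{\frac{10}{9} + 14} = \sqrt{\frac{136}{9}} = \frac{2 \sqrt{34}}{3}$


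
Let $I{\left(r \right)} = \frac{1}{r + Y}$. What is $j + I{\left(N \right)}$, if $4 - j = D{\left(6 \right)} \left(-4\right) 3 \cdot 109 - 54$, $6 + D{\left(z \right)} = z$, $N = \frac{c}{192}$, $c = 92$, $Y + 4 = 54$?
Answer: $\frac{140582}{2423} \approx 58.02$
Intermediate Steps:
$Y = 50$ ($Y = -4 + 54 = 50$)
$N = \frac{23}{48}$ ($N = \frac{92}{192} = 92 \cdot \frac{1}{192} = \frac{23}{48} \approx 0.47917$)
$I{\left(r \right)} = \frac{1}{50 + r}$ ($I{\left(r \right)} = \frac{1}{r + 50} = \frac{1}{50 + r}$)
$D{\left(z \right)} = -6 + z$
$j = 58$ ($j = 4 - \left(\left(-6 + 6\right) \left(-4\right) 3 \cdot 109 - 54\right) = 4 - \left(0 \left(-4\right) 3 \cdot 109 - 54\right) = 4 - \left(0 \cdot 3 \cdot 109 - 54\right) = 4 - \left(0 \cdot 109 - 54\right) = 4 - \left(0 - 54\right) = 4 - -54 = 4 + 54 = 58$)
$j + I{\left(N \right)} = 58 + \frac{1}{50 + \frac{23}{48}} = 58 + \frac{1}{\frac{2423}{48}} = 58 + \frac{48}{2423} = \frac{140582}{2423}$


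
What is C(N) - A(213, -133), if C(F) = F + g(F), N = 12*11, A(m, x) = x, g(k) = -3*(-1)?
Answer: 268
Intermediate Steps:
g(k) = 3
N = 132
C(F) = 3 + F (C(F) = F + 3 = 3 + F)
C(N) - A(213, -133) = (3 + 132) - 1*(-133) = 135 + 133 = 268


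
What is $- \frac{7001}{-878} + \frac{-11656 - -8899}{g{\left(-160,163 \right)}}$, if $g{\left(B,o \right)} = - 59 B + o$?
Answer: $\frac{21603319}{2810478} \approx 7.6867$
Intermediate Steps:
$g{\left(B,o \right)} = o - 59 B$
$- \frac{7001}{-878} + \frac{-11656 - -8899}{g{\left(-160,163 \right)}} = - \frac{7001}{-878} + \frac{-11656 - -8899}{163 - -9440} = \left(-7001\right) \left(- \frac{1}{878}\right) + \frac{-11656 + 8899}{163 + 9440} = \frac{7001}{878} - \frac{2757}{9603} = \frac{7001}{878} - \frac{919}{3201} = \frac{21603319}{2810478}$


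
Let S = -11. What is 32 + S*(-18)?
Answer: 230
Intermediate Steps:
32 + S*(-18) = 32 - 11*(-18) = 32 + 198 = 230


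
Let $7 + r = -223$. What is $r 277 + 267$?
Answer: $-63443$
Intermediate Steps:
$r = -230$ ($r = -7 - 223 = -230$)
$r 277 + 267 = \left(-230\right) 277 + 267 = -63710 + 267 = -63443$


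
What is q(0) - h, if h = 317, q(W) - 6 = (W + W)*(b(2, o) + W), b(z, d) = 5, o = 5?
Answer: -311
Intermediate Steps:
q(W) = 6 + 2*W*(5 + W) (q(W) = 6 + (W + W)*(5 + W) = 6 + (2*W)*(5 + W) = 6 + 2*W*(5 + W))
q(0) - h = (6 + 2*0² + 10*0) - 1*317 = (6 + 2*0 + 0) - 317 = (6 + 0 + 0) - 317 = 6 - 317 = -311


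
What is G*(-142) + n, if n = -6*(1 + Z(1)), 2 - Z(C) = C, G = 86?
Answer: -12224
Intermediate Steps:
Z(C) = 2 - C
n = -12 (n = -6*(1 + (2 - 1*1)) = -6*(1 + (2 - 1)) = -6*(1 + 1) = -6*2 = -12)
G*(-142) + n = 86*(-142) - 12 = -12212 - 12 = -12224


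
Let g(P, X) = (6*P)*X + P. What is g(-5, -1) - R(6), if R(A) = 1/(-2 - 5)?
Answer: 176/7 ≈ 25.143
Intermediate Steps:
R(A) = -⅐ (R(A) = 1/(-7) = -⅐)
g(P, X) = P + 6*P*X (g(P, X) = 6*P*X + P = P + 6*P*X)
g(-5, -1) - R(6) = -5*(1 + 6*(-1)) - 1*(-⅐) = -5*(1 - 6) + ⅐ = -5*(-5) + ⅐ = 25 + ⅐ = 176/7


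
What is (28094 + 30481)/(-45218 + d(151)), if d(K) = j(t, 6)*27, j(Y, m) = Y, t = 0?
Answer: -58575/45218 ≈ -1.2954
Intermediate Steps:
d(K) = 0 (d(K) = 0*27 = 0)
(28094 + 30481)/(-45218 + d(151)) = (28094 + 30481)/(-45218 + 0) = 58575/(-45218) = 58575*(-1/45218) = -58575/45218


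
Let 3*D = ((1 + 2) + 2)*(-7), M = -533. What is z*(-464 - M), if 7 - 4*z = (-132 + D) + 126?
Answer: 851/2 ≈ 425.50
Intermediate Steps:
D = -35/3 (D = (((1 + 2) + 2)*(-7))/3 = ((3 + 2)*(-7))/3 = (5*(-7))/3 = (⅓)*(-35) = -35/3 ≈ -11.667)
z = 37/6 (z = 7/4 - ((-132 - 35/3) + 126)/4 = 7/4 - (-431/3 + 126)/4 = 7/4 - ¼*(-53/3) = 7/4 + 53/12 = 37/6 ≈ 6.1667)
z*(-464 - M) = 37*(-464 - 1*(-533))/6 = 37*(-464 + 533)/6 = (37/6)*69 = 851/2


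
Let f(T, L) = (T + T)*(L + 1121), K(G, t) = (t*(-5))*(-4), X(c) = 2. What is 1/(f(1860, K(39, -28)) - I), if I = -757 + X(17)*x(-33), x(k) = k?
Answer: 1/2087743 ≈ 4.7899e-7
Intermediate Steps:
K(G, t) = 20*t (K(G, t) = -5*t*(-4) = 20*t)
f(T, L) = 2*T*(1121 + L) (f(T, L) = (2*T)*(1121 + L) = 2*T*(1121 + L))
I = -823 (I = -757 + 2*(-33) = -757 - 66 = -823)
1/(f(1860, K(39, -28)) - I) = 1/(2*1860*(1121 + 20*(-28)) - 1*(-823)) = 1/(2*1860*(1121 - 560) + 823) = 1/(2*1860*561 + 823) = 1/(2086920 + 823) = 1/2087743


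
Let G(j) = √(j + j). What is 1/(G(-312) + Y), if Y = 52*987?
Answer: 329/16885600 - I*√39/658538400 ≈ 1.9484e-5 - 9.4831e-9*I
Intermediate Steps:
G(j) = √2*√j (G(j) = √(2*j) = √2*√j)
Y = 51324
1/(G(-312) + Y) = 1/(√2*√(-312) + 51324) = 1/(√2*(2*I*√78) + 51324) = 1/(4*I*√39 + 51324) = 1/(51324 + 4*I*√39)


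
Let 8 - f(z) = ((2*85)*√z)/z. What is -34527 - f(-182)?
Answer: -34535 - 85*I*√182/91 ≈ -34535.0 - 12.601*I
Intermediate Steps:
f(z) = 8 - 170/√z (f(z) = 8 - (2*85)*√z/z = 8 - 170*√z/z = 8 - 170/√z)
-34527 - f(-182) = -34527 - (8 - (-85)*I*√182/91) = -34527 - (8 + 85*I*√182/91) = -34527 + (-8 - 85*I*√182/91) = -34535 - 85*I*√182/91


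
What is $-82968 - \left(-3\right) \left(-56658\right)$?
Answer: $-252942$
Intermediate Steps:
$-82968 - \left(-3\right) \left(-56658\right) = -82968 - 169974 = -252942$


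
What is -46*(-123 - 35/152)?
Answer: 430813/76 ≈ 5668.6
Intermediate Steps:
-46*(-123 - 35/152) = -46*(-18731/152) = 430813/76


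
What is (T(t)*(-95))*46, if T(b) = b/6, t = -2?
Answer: 4370/3 ≈ 1456.7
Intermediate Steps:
T(b) = b/6 (T(b) = b*(⅙) = b/6)
(T(t)*(-95))*46 = (((⅙)*(-2))*(-95))*46 = -⅓*(-95)*46 = (95/3)*46 = 4370/3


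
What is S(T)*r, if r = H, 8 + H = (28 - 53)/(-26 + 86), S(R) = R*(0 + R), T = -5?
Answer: -2525/12 ≈ -210.42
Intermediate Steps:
S(R) = R² (S(R) = R*R = R²)
H = -101/12 (H = -8 + (28 - 53)/(-26 + 86) = -8 - 25/60 = -8 - 25*1/60 = -8 - 5/12 = -101/12 ≈ -8.4167)
r = -101/12 ≈ -8.4167
S(T)*r = (-5)²*(-101/12) = 25*(-101/12) = -2525/12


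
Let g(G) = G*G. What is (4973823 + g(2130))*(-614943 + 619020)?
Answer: 38775217671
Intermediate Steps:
g(G) = G²
(4973823 + g(2130))*(-614943 + 619020) = (4973823 + 2130²)*(-614943 + 619020) = (4973823 + 4536900)*4077 = 9510723*4077 = 38775217671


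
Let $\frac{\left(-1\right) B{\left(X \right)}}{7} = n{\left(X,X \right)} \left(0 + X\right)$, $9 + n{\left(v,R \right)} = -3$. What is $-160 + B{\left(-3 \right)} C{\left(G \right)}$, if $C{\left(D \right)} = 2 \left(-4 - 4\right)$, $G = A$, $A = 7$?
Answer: $3872$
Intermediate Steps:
$G = 7$
$n{\left(v,R \right)} = -12$ ($n{\left(v,R \right)} = -9 - 3 = -12$)
$B{\left(X \right)} = 84 X$ ($B{\left(X \right)} = - 7 \left(- 12 \left(0 + X\right)\right) = - 7 \left(- 12 X\right) = 84 X$)
$C{\left(D \right)} = -16$ ($C{\left(D \right)} = 2 \left(-8\right) = -16$)
$-160 + B{\left(-3 \right)} C{\left(G \right)} = -160 + 84 \left(-3\right) \left(-16\right) = -160 - -4032 = -160 + 4032 = 3872$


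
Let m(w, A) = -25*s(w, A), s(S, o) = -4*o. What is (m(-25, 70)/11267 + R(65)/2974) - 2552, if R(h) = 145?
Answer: -85490112301/33508058 ≈ -2551.3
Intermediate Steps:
m(w, A) = 100*A (m(w, A) = -(-100)*A = 100*A)
(m(-25, 70)/11267 + R(65)/2974) - 2552 = ((100*70)/11267 + 145/2974) - 2552 = (7000*(1/11267) + 145*(1/2974)) - 2552 = (7000/11267 + 145/2974) - 2552 = 22451715/33508058 - 2552 = -85490112301/33508058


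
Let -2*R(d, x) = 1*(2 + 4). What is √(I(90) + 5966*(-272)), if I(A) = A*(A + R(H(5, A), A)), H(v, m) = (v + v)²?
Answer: I*√1614922 ≈ 1270.8*I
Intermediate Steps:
H(v, m) = 4*v² (H(v, m) = (2*v)² = 4*v²)
R(d, x) = -3 (R(d, x) = -(2 + 4)/2 = -6/2 = -½*6 = -3)
I(A) = A*(-3 + A) (I(A) = A*(A - 3) = A*(-3 + A))
√(I(90) + 5966*(-272)) = √(90*(-3 + 90) + 5966*(-272)) = √(90*87 - 1622752) = √(7830 - 1622752) = √(-1614922) = I*√1614922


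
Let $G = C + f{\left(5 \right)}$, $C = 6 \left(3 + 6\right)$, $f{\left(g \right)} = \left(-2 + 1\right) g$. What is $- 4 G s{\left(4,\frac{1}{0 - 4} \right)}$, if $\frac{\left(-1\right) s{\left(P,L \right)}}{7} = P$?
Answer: $5488$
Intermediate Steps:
$f{\left(g \right)} = - g$
$C = 54$ ($C = 6 \cdot 9 = 54$)
$G = 49$ ($G = 54 - 5 = 49$)
$s{\left(P,L \right)} = - 7 P$
$- 4 G s{\left(4,\frac{1}{0 - 4} \right)} = \left(-4\right) 49 \left(\left(-7\right) 4\right) = \left(-196\right) \left(-28\right) = 5488$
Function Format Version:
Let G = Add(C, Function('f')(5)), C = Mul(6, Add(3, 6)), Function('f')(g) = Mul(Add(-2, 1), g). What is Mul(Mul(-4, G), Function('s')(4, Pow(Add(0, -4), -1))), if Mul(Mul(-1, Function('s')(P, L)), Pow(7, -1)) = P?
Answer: 5488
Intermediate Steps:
Function('f')(g) = Mul(-1, g)
C = 54 (C = Mul(6, 9) = 54)
G = 49 (G = Add(54, Mul(-1, 5)) = Add(54, -5) = 49)
Function('s')(P, L) = Mul(-7, P)
Mul(Mul(-4, G), Function('s')(4, Pow(Add(0, -4), -1))) = Mul(Mul(-4, 49), Mul(-7, 4)) = Mul(-196, -28) = 5488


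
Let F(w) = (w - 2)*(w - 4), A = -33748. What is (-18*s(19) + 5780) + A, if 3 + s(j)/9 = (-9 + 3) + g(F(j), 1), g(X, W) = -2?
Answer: -26186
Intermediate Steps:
F(w) = (-4 + w)*(-2 + w) (F(w) = (-2 + w)*(-4 + w) = (-4 + w)*(-2 + w))
s(j) = -99 (s(j) = -27 + 9*((-9 + 3) - 2) = -27 + 9*(-6 - 2) = -27 + 9*(-8) = -27 - 72 = -99)
(-18*s(19) + 5780) + A = (-18*(-99) + 5780) - 33748 = (1782 + 5780) - 33748 = 7562 - 33748 = -26186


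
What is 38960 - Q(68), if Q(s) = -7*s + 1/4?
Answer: 157743/4 ≈ 39436.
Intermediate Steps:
Q(s) = ¼ - 7*s (Q(s) = -7*s + 1*(¼) = -7*s + ¼ = ¼ - 7*s)
38960 - Q(68) = 38960 - (¼ - 7*68) = 38960 - (¼ - 476) = 38960 - 1*(-1903/4) = 38960 + 1903/4 = 157743/4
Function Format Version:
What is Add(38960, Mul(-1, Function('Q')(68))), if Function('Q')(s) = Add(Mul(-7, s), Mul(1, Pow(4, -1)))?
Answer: Rational(157743, 4) ≈ 39436.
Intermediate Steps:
Function('Q')(s) = Add(Rational(1, 4), Mul(-7, s)) (Function('Q')(s) = Add(Mul(-7, s), Mul(1, Rational(1, 4))) = Add(Mul(-7, s), Rational(1, 4)) = Add(Rational(1, 4), Mul(-7, s)))
Add(38960, Mul(-1, Function('Q')(68))) = Add(38960, Mul(-1, Add(Rational(1, 4), Mul(-7, 68)))) = Add(38960, Mul(-1, Add(Rational(1, 4), -476))) = Add(38960, Mul(-1, Rational(-1903, 4))) = Add(38960, Rational(1903, 4)) = Rational(157743, 4)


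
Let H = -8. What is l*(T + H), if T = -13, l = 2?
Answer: -42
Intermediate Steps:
l*(T + H) = 2*(-13 - 8) = 2*(-21) = -42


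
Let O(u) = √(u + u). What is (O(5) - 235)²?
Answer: (235 - √10)² ≈ 53749.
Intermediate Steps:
O(u) = √2*√u (O(u) = √(2*u) = √2*√u)
(O(5) - 235)² = (√2*√5 - 235)² = (√10 - 235)² = (-235 + √10)²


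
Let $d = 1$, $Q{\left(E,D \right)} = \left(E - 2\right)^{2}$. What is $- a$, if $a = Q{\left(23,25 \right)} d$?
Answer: $-441$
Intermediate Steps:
$Q{\left(E,D \right)} = \left(-2 + E\right)^{2}$
$a = 441$ ($a = \left(-2 + 23\right)^{2} \cdot 1 = 21^{2} \cdot 1 = 441 \cdot 1 = 441$)
$- a = \left(-1\right) 441 = -441$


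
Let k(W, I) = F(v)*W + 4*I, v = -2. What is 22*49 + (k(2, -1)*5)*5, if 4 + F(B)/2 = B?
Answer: 378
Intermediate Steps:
F(B) = -8 + 2*B
k(W, I) = -12*W + 4*I (k(W, I) = (-8 + 2*(-2))*W + 4*I = (-8 - 4)*W + 4*I = -12*W + 4*I)
22*49 + (k(2, -1)*5)*5 = 22*49 + ((-12*2 + 4*(-1))*5)*5 = 1078 + ((-24 - 4)*5)*5 = 1078 - 28*5*5 = 1078 - 140*5 = 1078 - 700 = 378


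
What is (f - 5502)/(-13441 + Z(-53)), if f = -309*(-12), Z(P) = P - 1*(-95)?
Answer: 1794/13399 ≈ 0.13389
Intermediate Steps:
Z(P) = 95 + P (Z(P) = P + 95 = 95 + P)
f = 3708
(f - 5502)/(-13441 + Z(-53)) = (3708 - 5502)/(-13441 + (95 - 53)) = -1794/(-13441 + 42) = -1794/(-13399) = -1794*(-1/13399) = 1794/13399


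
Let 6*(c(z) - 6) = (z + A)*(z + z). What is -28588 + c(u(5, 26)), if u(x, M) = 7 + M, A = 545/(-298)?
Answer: -8415257/298 ≈ -28239.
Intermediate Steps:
A = -545/298 (A = 545*(-1/298) = -545/298 ≈ -1.8289)
c(z) = 6 + z*(-545/298 + z)/3 (c(z) = 6 + ((z - 545/298)*(z + z))/6 = 6 + ((-545/298 + z)*(2*z))/6 = 6 + (2*z*(-545/298 + z))/6 = 6 + z*(-545/298 + z)/3)
-28588 + c(u(5, 26)) = -28588 + (6 - 545*(7 + 26)/894 + (7 + 26)²/3) = -28588 + (6 - 545/894*33 + (⅓)*33²) = -28588 + (6 - 5995/298 + (⅓)*1089) = -28588 + (6 - 5995/298 + 363) = -28588 + 103967/298 = -8415257/298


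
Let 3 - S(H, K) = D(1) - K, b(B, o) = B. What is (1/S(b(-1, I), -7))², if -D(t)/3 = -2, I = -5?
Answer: 1/100 ≈ 0.010000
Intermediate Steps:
D(t) = 6 (D(t) = -3*(-2) = 6)
S(H, K) = -3 + K (S(H, K) = 3 - (6 - K) = 3 + (-6 + K) = -3 + K)
(1/S(b(-1, I), -7))² = (1/(-3 - 7))² = (1/(-10))² = (-⅒)² = 1/100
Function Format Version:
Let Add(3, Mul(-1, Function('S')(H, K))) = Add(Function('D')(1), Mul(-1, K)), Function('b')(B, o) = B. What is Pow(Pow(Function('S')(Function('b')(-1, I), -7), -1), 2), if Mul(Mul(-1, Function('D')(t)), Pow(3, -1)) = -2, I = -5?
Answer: Rational(1, 100) ≈ 0.010000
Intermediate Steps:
Function('D')(t) = 6 (Function('D')(t) = Mul(-3, -2) = 6)
Function('S')(H, K) = Add(-3, K) (Function('S')(H, K) = Add(3, Mul(-1, Add(6, Mul(-1, K)))) = Add(3, Add(-6, K)) = Add(-3, K))
Pow(Pow(Function('S')(Function('b')(-1, I), -7), -1), 2) = Pow(Pow(Add(-3, -7), -1), 2) = Pow(Pow(-10, -1), 2) = Pow(Rational(-1, 10), 2) = Rational(1, 100)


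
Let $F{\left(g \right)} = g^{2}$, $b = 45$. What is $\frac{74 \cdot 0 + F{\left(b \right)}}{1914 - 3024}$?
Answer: $- \frac{135}{74} \approx -1.8243$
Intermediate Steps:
$\frac{74 \cdot 0 + F{\left(b \right)}}{1914 - 3024} = \frac{74 \cdot 0 + 45^{2}}{1914 - 3024} = \frac{0 + 2025}{-1110} = 2025 \left(- \frac{1}{1110}\right) = - \frac{135}{74}$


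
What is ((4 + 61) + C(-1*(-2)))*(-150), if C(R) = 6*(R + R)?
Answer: -13350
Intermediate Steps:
C(R) = 12*R (C(R) = 6*(2*R) = 12*R)
((4 + 61) + C(-1*(-2)))*(-150) = ((4 + 61) + 12*(-1*(-2)))*(-150) = (65 + 12*2)*(-150) = (65 + 24)*(-150) = 89*(-150) = -13350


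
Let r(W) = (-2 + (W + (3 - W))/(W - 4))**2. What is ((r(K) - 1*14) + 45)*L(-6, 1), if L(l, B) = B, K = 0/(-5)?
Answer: 617/16 ≈ 38.563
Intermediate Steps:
K = 0 (K = 0*(-1/5) = 0)
r(W) = (-2 + 3/(-4 + W))**2
((r(K) - 1*14) + 45)*L(-6, 1) = (((-11 + 2*0)**2/(-4 + 0)**2 - 1*14) + 45)*1 = (((-11 + 0)**2/(-4)**2 - 14) + 45)*1 = (((-11)**2*(1/16) - 14) + 45)*1 = ((121*(1/16) - 14) + 45)*1 = ((121/16 - 14) + 45)*1 = (-103/16 + 45)*1 = (617/16)*1 = 617/16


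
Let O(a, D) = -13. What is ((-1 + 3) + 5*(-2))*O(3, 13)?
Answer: 104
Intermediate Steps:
((-1 + 3) + 5*(-2))*O(3, 13) = ((-1 + 3) + 5*(-2))*(-13) = (2 - 10)*(-13) = -8*(-13) = 104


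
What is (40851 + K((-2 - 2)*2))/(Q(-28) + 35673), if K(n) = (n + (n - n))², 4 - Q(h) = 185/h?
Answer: 1145620/999141 ≈ 1.1466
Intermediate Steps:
Q(h) = 4 - 185/h
K(n) = n² (K(n) = (n + 0)² = n²)
(40851 + K((-2 - 2)*2))/(Q(-28) + 35673) = (40851 + ((-2 - 2)*2)²)/((4 - 185/(-28)) + 35673) = (40851 + (-4*2)²)/((4 - 185*(-1/28)) + 35673) = (40851 + (-8)²)/((4 + 185/28) + 35673) = (40851 + 64)/(297/28 + 35673) = 40915/(999141/28) = 40915*(28/999141) = 1145620/999141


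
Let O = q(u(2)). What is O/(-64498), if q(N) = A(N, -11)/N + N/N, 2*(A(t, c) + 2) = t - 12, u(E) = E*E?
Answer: 1/128996 ≈ 7.7522e-6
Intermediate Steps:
u(E) = E²
A(t, c) = -8 + t/2 (A(t, c) = -2 + (t - 12)/2 = -2 + (-12 + t)/2 = -2 + (-6 + t/2) = -8 + t/2)
q(N) = 1 + (-8 + N/2)/N (q(N) = (-8 + N/2)/N + N/N = (-8 + N/2)/N + 1 = 1 + (-8 + N/2)/N)
O = -½ (O = 3/2 - 8/(2²) = 3/2 - 8/4 = 3/2 - 8*¼ = 3/2 - 2 = -½ ≈ -0.50000)
O/(-64498) = -½/(-64498) = -½*(-1/64498) = 1/128996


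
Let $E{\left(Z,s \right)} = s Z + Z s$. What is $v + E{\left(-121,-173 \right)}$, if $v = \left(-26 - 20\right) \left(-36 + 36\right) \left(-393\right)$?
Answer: $41866$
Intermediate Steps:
$v = 0$ ($v = \left(-46\right) 0 \left(-393\right) = 0 \left(-393\right) = 0$)
$E{\left(Z,s \right)} = 2 Z s$ ($E{\left(Z,s \right)} = Z s + Z s = 2 Z s$)
$v + E{\left(-121,-173 \right)} = 0 + 2 \left(-121\right) \left(-173\right) = 0 + 41866 = 41866$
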